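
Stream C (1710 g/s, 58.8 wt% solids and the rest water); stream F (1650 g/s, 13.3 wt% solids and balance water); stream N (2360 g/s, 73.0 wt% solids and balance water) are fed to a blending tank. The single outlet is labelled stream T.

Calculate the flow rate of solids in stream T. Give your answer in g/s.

solids out = solids in = 1710×0.588 + 1650×0.133 + 2360×0.730 = 2947.7 g/s.

2948 g/s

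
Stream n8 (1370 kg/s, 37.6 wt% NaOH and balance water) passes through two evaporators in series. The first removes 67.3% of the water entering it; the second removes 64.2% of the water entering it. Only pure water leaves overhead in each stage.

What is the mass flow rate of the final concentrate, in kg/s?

615.2 kg/s

water in feed = 1370×0.624 = 854.88 kg/s.
After stage 1: water left = (1−0.673)×854.88 = 279.55; stream total = 794.67 kg/s.
After stage 2: water left = (1−0.642)×279.55 = 100.08; final concentrate = 615.2 kg/s.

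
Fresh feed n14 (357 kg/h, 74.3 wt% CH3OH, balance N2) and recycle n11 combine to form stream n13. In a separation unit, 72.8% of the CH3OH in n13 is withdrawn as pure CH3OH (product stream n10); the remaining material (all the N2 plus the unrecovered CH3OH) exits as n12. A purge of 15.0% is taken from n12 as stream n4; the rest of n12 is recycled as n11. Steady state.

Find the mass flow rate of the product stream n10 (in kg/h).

251.2 kg/h

CH3OH in n13: m_A = 357×0.743 + (1−0.150)·(1−0.728)·m_A, so m_A = 265.25/0.7688 = 345.02 kg/h.
Product n10 = 0.728×345.02 = 251.17 kg/h.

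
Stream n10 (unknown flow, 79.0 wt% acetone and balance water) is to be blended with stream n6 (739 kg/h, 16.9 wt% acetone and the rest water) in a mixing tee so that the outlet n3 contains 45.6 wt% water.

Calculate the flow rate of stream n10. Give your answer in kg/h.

Let n10 be the unknown flow. Total out = 739 + n10.
water balance: 614.11 + 0.210·n10 = 0.456·(739 + n10)
(0.210 − 0.456)·n10 = 0.456×739 − 614.11 = -277.12
n10 = -277.12 / -0.246 = 1126.5 kg/h

1127 kg/h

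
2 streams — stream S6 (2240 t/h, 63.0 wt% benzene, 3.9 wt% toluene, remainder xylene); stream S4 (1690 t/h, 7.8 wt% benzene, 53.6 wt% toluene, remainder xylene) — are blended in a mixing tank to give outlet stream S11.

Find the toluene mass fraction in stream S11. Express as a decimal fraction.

0.253

Total flow out = 2240 + 1690 = 3930 t/h.
toluene in = 2240×0.039 + 1690×0.536 = 993.2 t/h.
toluene mass fraction in S11 = 993.2/3930 = 0.253.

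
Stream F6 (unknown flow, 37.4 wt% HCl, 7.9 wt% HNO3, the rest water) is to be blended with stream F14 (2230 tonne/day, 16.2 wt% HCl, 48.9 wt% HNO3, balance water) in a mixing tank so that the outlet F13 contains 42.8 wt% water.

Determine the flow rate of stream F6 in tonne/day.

Let F6 be the unknown flow. Total out = 2230 + F6.
water balance: 778.27 + 0.547·F6 = 0.428·(2230 + F6)
(0.547 − 0.428)·F6 = 0.428×2230 − 778.27 = 176.17
F6 = 176.17 / 0.119 = 1480.4 tonne/day

1480 tonne/day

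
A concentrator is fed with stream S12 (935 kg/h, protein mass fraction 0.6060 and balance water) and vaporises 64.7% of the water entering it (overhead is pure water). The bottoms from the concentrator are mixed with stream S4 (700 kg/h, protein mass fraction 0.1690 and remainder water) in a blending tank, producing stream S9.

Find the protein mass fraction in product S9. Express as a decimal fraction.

Vapour removed = 0.647×0.394×935 = 238.35 kg/h; concentrate = 696.65 kg/h.
protein reaching the mixer = 566.61 (from concentrate) + 700×0.169 = 684.91 kg/h.
Product flow = 696.65 + 700 = 1396.7 kg/h; protein fraction = 0.4904.

0.4904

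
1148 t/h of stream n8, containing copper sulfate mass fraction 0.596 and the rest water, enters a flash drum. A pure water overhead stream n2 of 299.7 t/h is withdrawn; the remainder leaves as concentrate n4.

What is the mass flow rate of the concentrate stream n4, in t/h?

Concentrate = 1148 − 299.7 = 848.3 t/h.

848.3 t/h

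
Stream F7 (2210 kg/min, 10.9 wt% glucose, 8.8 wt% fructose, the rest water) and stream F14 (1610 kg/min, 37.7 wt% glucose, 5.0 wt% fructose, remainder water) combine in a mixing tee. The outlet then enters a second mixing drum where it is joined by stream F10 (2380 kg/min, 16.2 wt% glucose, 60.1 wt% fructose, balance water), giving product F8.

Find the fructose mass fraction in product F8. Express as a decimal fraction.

0.2751

Overall, product flow = 6200 kg/min.
fructose in = 2210×0.088 + 1610×0.050 + 2380×0.601 = 1705.4 kg/min.
fructose fraction in F8 = 0.2751.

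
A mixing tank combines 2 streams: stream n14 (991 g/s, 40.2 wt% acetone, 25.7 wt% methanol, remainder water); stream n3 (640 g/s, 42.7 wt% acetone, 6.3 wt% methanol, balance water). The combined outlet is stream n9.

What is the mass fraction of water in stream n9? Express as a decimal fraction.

0.4073

Total flow out = 991 + 640 = 1631 g/s.
water in = 991×0.341 + 640×0.510 = 664.33 g/s.
water mass fraction in n9 = 664.33/1631 = 0.4073.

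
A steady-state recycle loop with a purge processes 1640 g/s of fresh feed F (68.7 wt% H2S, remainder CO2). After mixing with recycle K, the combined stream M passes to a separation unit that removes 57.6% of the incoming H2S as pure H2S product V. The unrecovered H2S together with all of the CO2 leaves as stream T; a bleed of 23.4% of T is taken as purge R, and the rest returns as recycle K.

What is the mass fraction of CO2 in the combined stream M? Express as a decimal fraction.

0.568

CO2 enters only via F and leaves only via the purge: 1640×0.313 = 0.234×(CO2 in T), and the separation unit passes all CO2, so CO2 in M = CO2 in T = 2193.7 g/s.
H2S in M: m_A = 1640×0.687 + (1−0.234)·(1−0.576)·m_A, so m_A = 1126.7/0.6752 = 1668.6 g/s.
M = 1668.6 + 2193.7 = 3862.3 g/s.
CO2 fraction in M = 2193.7/3862.3 = 0.568.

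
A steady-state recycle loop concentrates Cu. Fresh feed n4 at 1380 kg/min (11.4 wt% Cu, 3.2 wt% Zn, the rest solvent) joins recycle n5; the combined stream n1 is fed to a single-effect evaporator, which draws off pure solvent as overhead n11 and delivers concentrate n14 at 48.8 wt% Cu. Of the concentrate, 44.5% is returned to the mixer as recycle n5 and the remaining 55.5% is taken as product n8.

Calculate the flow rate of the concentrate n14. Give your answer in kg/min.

Overall Cu balance (none leaves overhead): Cu in fresh feed = Cu in product, i.e. 1380×0.114 = (1−0.445)·n14·0.488.
n14 = 157.32/(0.488×0.555) = 580.86 kg/min.

580.9 kg/min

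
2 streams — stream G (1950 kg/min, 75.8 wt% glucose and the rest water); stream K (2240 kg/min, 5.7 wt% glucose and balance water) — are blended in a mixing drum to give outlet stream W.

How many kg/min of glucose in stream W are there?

1606 kg/min

glucose out = glucose in = 1950×0.758 + 2240×0.057 = 1605.8 kg/min.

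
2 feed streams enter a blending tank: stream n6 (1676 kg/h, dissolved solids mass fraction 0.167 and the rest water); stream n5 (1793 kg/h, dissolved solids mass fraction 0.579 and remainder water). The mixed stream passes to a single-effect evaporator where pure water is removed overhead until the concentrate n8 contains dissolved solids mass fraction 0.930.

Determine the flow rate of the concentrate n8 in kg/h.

1417 kg/h

dissolved solids entering = 1676×0.167 + 1793×0.579 = 1318 kg/h.
All dissolved solids reports to n8, so n8 = 1318/0.930 = 1417.2 kg/h.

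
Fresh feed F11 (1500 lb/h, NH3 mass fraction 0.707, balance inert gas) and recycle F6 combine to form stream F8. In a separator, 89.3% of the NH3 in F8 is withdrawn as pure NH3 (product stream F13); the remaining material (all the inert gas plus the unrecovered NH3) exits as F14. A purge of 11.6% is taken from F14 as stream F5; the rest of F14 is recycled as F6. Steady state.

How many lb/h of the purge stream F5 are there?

454 lb/h

inert gas enters only via F11 and leaves only via the purge: 1500×0.293 = 0.116×(inert gas in F14), and the separator passes all inert gas, so inert gas in F8 = inert gas in F14 = 3788.8 lb/h.
NH3 in F8: m_A = 1500×0.707 + (1−0.116)·(1−0.893)·m_A, so m_A = 1060.5/0.9054 = 1171.3 lb/h.
F14 = (1−0.893)×1171.3 + 3788.8 = 3914.1 lb/h.
Purge F5 = 0.116×3914.1 = 454.04 lb/h.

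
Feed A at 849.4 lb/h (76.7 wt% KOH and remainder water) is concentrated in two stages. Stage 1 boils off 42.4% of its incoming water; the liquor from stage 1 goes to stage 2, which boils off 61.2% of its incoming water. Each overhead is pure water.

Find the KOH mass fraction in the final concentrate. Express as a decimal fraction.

0.9364

water in feed = 849.4×0.233 = 197.91 lb/h.
After stage 1: water left = (1−0.424)×197.91 = 114; stream total = 765.49 lb/h.
After stage 2: water left = (1−0.612)×114 = 44.231; final concentrate = 695.72 lb/h.
KOH fraction = 651.49/695.72 = 0.9364.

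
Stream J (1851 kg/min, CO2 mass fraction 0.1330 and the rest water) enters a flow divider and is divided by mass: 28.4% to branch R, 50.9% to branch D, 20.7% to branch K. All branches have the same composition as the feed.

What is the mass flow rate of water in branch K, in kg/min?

Branch K total = 0.207×1851 = 383.16 kg/min.
water in K = 0.867×383.16 = 332.2 kg/min.

332.2 kg/min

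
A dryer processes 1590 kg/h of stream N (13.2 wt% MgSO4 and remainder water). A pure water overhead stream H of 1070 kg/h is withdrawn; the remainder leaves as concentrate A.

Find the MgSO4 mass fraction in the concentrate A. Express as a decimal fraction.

MgSO4 is not removed: 1590×0.132 = 209.88 kg/h of MgSO4 enters A.
Concentrate = 1590 − 1070 = 520 kg/h.
Mass fraction = 209.88/520 = 0.404.

0.404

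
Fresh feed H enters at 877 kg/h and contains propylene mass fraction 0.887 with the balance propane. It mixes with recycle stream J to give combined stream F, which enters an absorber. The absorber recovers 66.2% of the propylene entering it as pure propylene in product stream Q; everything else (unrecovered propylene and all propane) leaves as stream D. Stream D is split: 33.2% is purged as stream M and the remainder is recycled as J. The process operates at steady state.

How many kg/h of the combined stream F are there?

1303 kg/h

propane enters only via H and leaves only via the purge: 877×0.113 = 0.332×(propane in D), and the absorber passes all propane, so propane in F = propane in D = 298.5 kg/h.
propylene in F: m_A = 877×0.887 + (1−0.332)·(1−0.662)·m_A, so m_A = 777.9/0.7742 = 1004.8 kg/h.
F = 1004.8 + 298.5 = 1303.3 kg/h.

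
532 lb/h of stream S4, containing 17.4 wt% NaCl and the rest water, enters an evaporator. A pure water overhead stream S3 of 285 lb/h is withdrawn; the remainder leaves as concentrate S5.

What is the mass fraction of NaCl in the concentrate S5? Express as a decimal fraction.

0.375

NaCl is not removed: 532×0.174 = 92.568 lb/h of NaCl enters S5.
Concentrate = 532 − 285 = 247 lb/h.
Mass fraction = 92.568/247 = 0.375.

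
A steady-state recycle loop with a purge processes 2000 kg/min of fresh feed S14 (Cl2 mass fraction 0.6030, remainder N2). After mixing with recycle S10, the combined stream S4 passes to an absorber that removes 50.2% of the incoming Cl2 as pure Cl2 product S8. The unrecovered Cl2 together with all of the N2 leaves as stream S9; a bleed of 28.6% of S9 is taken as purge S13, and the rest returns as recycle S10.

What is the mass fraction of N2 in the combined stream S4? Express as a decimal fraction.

0.5973

N2 enters only via S14 and leaves only via the purge: 2000×0.397 = 0.286×(N2 in S9), and the absorber passes all N2, so N2 in S4 = N2 in S9 = 2776.2 kg/min.
Cl2 in S4: m_A = 2000×0.603 + (1−0.286)·(1−0.502)·m_A, so m_A = 1206/0.6444 = 1871.4 kg/min.
S4 = 1871.4 + 2776.2 = 4647.7 kg/min.
N2 fraction in S4 = 2776.2/4647.7 = 0.5973.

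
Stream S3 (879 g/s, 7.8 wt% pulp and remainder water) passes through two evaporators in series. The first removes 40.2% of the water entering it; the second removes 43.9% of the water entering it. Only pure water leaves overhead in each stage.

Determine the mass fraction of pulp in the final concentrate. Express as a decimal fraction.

water in feed = 879×0.922 = 810.44 g/s.
After stage 1: water left = (1−0.402)×810.44 = 484.64; stream total = 553.2 g/s.
After stage 2: water left = (1−0.439)×484.64 = 271.88; final concentrate = 340.45 g/s.
pulp fraction = 68.562/340.45 = 0.201.

0.201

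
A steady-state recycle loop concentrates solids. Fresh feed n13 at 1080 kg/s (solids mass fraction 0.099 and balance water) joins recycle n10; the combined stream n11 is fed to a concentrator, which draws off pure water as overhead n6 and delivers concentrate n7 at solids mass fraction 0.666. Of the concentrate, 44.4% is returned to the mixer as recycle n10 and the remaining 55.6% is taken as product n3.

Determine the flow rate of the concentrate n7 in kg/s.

Overall solids balance (none leaves overhead): solids in fresh feed = solids in product, i.e. 1080×0.099 = (1−0.444)·n7·0.666.
n7 = 106.92/(0.666×0.556) = 288.74 kg/s.

288.7 kg/s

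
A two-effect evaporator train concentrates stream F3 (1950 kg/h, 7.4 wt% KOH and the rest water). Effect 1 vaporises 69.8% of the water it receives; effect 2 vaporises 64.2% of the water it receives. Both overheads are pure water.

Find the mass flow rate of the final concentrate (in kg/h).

339.5 kg/h

water in feed = 1950×0.926 = 1805.7 kg/h.
After stage 1: water left = (1−0.698)×1805.7 = 545.32; stream total = 689.62 kg/h.
After stage 2: water left = (1−0.642)×545.32 = 195.23; final concentrate = 339.53 kg/h.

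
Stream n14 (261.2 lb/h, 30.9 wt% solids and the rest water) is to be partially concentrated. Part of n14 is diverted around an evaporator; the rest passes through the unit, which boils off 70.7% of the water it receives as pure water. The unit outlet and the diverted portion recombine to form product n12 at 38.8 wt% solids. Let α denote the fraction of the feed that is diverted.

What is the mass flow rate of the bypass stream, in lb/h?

152.3 lb/h

All 261.2×0.309 = 80.711 lb/h of solids reaches n12, so n12 = 80.711/0.388 = 208.02 lb/h and vapour = 53.182 lb/h.
The evaporator receives (1−α)·261.2 of feed at 0.691 water and removes 0.707 of that water:
0.707×0.691×(1−α)×261.2 = 53.182
(1−α) = 53.182/127.61 = 0.4168;  α = 0.5832.
Bypass flow = 0.5832×261.2 = 152.34 lb/h.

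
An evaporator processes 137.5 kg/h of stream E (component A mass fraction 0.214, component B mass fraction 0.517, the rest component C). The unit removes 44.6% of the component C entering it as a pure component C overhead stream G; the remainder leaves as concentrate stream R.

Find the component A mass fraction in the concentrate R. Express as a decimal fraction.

0.243

component A is not removed: 137.5×0.214 = 29.425 kg/h of component A enters R.
component C entering = 137.5×0.269 = 36.988 kg/h; overhead removed = 0.446×36.988 = 16.496 kg/h.
Concentrate = 137.5 − 16.496 = 121 kg/h.
Mass fraction = 29.425/121 = 0.243.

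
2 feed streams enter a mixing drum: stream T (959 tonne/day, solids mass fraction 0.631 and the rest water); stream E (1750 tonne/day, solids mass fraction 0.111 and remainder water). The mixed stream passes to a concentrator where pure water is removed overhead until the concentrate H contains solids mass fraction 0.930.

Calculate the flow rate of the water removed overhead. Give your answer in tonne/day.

solids entering = 959×0.631 + 1750×0.111 = 799.38 tonne/day.
All solids reports to H, so H = 799.38/0.930 = 859.55 tonne/day.
Total feed = 2709 tonne/day; overhead = 2709 − 859.55 = 1849.5 tonne/day.

1849 tonne/day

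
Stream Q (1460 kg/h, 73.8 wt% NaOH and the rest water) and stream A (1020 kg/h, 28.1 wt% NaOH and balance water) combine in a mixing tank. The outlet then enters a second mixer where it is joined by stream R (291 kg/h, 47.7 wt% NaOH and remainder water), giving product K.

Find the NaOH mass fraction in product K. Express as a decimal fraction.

0.542

Overall, product flow = 2771 kg/h.
NaOH in = 1460×0.738 + 1020×0.281 + 291×0.477 = 1502.9 kg/h.
NaOH fraction in K = 0.542.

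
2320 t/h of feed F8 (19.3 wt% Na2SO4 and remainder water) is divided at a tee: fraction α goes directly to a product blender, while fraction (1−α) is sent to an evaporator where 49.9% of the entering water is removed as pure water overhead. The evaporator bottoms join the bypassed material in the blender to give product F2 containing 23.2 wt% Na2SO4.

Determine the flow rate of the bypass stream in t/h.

1352 t/h

All 2320×0.193 = 447.76 t/h of Na2SO4 reaches F2, so F2 = 447.76/0.232 = 1930 t/h and vapour = 390 t/h.
The evaporator receives (1−α)·2320 of feed at 0.807 water and removes 0.499 of that water:
0.499×0.807×(1−α)×2320 = 390
(1−α) = 390/934.25 = 0.4174;  α = 0.5826.
Bypass flow = 0.5826×2320 = 1351.5 t/h.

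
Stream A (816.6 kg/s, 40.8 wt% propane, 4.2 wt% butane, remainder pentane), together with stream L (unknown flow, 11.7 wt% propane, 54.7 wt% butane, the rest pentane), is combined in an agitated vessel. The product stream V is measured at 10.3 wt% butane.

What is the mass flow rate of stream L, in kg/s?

112.2 kg/s

Let L be the unknown flow. Total out = 816.6 + L.
butane balance: 34.297 + 0.547·L = 0.103·(816.6 + L)
(0.547 − 0.103)·L = 0.103×816.6 − 34.297 = 49.813
L = 49.813 / 0.444 = 112.19 kg/s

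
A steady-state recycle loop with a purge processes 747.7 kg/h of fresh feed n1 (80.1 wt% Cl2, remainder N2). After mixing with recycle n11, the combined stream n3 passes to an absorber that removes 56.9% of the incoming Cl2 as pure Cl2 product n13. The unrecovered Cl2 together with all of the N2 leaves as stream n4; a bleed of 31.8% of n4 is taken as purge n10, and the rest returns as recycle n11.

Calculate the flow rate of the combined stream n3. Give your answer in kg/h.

1316 kg/h

N2 enters only via n1 and leaves only via the purge: 747.7×0.199 = 0.318×(N2 in n4), and the absorber passes all N2, so N2 in n3 = N2 in n4 = 467.9 kg/h.
Cl2 in n3: m_A = 747.7×0.801 + (1−0.318)·(1−0.569)·m_A, so m_A = 598.91/0.7061 = 848.24 kg/h.
n3 = 848.24 + 467.9 = 1316.1 kg/h.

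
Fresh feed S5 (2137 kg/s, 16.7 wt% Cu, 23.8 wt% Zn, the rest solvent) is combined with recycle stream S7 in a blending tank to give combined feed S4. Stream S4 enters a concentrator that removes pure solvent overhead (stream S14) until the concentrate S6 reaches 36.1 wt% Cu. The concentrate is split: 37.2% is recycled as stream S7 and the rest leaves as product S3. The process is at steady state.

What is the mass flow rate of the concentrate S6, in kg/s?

1574 kg/s

Overall Cu balance (none leaves overhead): Cu in fresh feed = Cu in product, i.e. 2137×0.167 = (1−0.372)·S6·0.361.
S6 = 356.88/(0.361×0.628) = 1574.2 kg/s.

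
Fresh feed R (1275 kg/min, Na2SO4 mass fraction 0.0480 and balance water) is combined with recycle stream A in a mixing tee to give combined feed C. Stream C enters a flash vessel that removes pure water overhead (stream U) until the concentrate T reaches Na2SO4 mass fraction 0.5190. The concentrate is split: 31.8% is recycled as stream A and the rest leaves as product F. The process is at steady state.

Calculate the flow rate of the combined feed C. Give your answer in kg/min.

1330 kg/min

Overall Na2SO4 balance (none leaves overhead): Na2SO4 in fresh feed = Na2SO4 in product, i.e. 1275×0.048 = (1−0.318)·T·0.519.
T = 61.2/(0.519×0.682) = 172.9 kg/min.
Recycle A = 0.318×172.9 = 54.983 kg/min.
Combined feed C = 1275 + 54.983 = 1330 kg/min.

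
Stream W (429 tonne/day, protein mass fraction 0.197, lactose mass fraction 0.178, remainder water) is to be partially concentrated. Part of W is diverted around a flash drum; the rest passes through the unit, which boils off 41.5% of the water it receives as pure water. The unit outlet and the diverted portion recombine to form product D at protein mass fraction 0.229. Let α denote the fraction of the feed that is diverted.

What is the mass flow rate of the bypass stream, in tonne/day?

All 429×0.197 = 84.513 tonne/day of protein reaches D, so D = 84.513/0.229 = 369.05 tonne/day and vapour = 59.948 tonne/day.
The evaporator receives (1−α)·429 of feed at 0.625 water and removes 0.415 of that water:
0.415×0.625×(1−α)×429 = 59.948
(1−α) = 59.948/111.27 = 0.5387;  α = 0.4613.
Bypass flow = 0.4613×429 = 197.88 tonne/day.

197.9 tonne/day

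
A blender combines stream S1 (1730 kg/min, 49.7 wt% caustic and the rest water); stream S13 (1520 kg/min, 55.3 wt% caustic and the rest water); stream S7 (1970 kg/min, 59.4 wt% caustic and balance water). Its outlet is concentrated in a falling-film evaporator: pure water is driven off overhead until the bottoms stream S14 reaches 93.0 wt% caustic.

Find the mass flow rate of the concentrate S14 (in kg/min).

caustic entering = 1730×0.497 + 1520×0.553 + 1970×0.594 = 2870.5 kg/min.
All caustic reports to S14, so S14 = 2870.5/0.930 = 3086.6 kg/min.

3087 kg/min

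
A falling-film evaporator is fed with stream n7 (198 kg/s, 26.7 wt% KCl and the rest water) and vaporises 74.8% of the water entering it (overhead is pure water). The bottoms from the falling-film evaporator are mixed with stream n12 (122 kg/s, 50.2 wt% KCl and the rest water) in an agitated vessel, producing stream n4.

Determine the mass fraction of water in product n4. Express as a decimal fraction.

Vapour removed = 0.748×0.733×198 = 108.56 kg/s; concentrate = 89.44 kg/s.
water reaching the mixer = 36.574 (from concentrate) + 122×0.498 = 97.33 kg/s.
Product flow = 89.44 + 122 = 211.44 kg/s; water fraction = 0.460.

0.460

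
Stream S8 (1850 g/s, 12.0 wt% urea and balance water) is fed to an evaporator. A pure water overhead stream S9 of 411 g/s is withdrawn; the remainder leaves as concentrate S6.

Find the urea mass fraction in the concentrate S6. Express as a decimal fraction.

urea is not removed: 1850×0.120 = 222 g/s of urea enters S6.
Concentrate = 1850 − 411 = 1439 g/s.
Mass fraction = 222/1439 = 0.154.

0.154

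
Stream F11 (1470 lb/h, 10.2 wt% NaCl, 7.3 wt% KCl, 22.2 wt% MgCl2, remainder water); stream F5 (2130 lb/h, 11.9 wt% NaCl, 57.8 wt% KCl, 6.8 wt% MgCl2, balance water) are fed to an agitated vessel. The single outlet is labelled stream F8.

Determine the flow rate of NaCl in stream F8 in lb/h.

403.4 lb/h

NaCl out = NaCl in = 1470×0.102 + 2130×0.119 = 403.41 lb/h.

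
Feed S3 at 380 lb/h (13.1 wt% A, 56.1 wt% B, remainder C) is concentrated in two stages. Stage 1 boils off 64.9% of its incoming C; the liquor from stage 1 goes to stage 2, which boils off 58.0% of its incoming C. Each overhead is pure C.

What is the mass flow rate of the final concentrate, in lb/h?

C in feed = 380×0.308 = 117.04 lb/h.
After stage 1: C left = (1−0.649)×117.04 = 41.081; stream total = 304.04 lb/h.
After stage 2: C left = (1−0.580)×41.081 = 17.254; final concentrate = 280.21 lb/h.

280.2 lb/h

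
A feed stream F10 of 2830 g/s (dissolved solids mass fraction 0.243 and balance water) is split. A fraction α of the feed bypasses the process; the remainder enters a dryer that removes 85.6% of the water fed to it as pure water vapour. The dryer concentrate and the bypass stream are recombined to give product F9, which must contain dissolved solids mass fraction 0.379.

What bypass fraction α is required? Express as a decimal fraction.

0.446

All 2830×0.243 = 687.69 g/s of dissolved solids reaches F9, so F9 = 687.69/0.379 = 1814.5 g/s and vapour = 1015.5 g/s.
The evaporator receives (1−α)·2830 of feed at 0.757 water and removes 0.856 of that water:
0.856×0.757×(1−α)×2830 = 1015.5
(1−α) = 1015.5/1833.8 = 0.5538;  α = 0.4462.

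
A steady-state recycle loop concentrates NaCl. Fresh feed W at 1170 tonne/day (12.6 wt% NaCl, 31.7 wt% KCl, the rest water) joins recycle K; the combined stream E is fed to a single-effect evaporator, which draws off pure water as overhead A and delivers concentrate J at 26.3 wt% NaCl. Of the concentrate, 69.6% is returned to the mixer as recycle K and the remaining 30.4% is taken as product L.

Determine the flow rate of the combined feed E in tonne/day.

Overall NaCl balance (none leaves overhead): NaCl in fresh feed = NaCl in product, i.e. 1170×0.126 = (1−0.696)·J·0.263.
J = 147.42/(0.263×0.304) = 1843.9 tonne/day.
Recycle K = 0.696×1843.9 = 1283.3 tonne/day.
Combined feed E = 1170 + 1283.3 = 2453.3 tonne/day.

2453 tonne/day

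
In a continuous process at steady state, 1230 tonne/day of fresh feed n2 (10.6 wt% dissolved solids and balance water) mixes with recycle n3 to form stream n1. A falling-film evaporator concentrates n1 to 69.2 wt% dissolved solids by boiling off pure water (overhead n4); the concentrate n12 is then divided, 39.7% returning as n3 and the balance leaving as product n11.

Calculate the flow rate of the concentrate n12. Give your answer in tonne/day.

312.5 tonne/day

Overall dissolved solids balance (none leaves overhead): dissolved solids in fresh feed = dissolved solids in product, i.e. 1230×0.106 = (1−0.397)·n12·0.692.
n12 = 130.38/(0.692×0.603) = 312.46 tonne/day.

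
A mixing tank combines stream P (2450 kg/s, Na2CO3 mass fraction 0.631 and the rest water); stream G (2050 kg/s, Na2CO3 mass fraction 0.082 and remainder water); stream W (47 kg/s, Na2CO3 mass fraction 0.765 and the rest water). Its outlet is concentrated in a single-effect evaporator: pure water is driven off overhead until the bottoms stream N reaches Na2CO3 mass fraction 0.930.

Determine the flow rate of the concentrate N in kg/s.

Na2CO3 entering = 2450×0.631 + 2050×0.082 + 47×0.765 = 1750 kg/s.
All Na2CO3 reports to N, so N = 1750/0.930 = 1881.7 kg/s.

1882 kg/s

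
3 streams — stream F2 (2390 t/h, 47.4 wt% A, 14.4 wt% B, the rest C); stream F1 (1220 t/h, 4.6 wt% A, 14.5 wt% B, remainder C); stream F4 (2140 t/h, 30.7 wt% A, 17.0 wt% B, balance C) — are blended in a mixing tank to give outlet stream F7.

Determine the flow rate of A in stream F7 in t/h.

A out = A in = 2390×0.474 + 1220×0.046 + 2140×0.307 = 1846 t/h.

1846 t/h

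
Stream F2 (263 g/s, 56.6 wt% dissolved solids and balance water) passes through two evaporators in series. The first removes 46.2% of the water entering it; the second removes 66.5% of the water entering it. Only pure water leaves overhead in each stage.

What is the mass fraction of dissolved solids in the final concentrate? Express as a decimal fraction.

0.879

water in feed = 263×0.434 = 114.14 g/s.
After stage 1: water left = (1−0.462)×114.14 = 61.408; stream total = 210.27 g/s.
After stage 2: water left = (1−0.665)×61.408 = 20.572; final concentrate = 169.43 g/s.
dissolved solids fraction = 148.86/169.43 = 0.879.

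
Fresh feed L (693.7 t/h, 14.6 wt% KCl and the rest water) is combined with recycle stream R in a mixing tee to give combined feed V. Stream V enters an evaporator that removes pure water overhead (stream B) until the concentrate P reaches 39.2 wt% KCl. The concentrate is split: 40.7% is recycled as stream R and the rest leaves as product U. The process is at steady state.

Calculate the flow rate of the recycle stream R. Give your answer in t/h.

177.3 t/h

Overall KCl balance (none leaves overhead): KCl in fresh feed = KCl in product, i.e. 693.7×0.146 = (1−0.407)·P·0.392.
P = 101.28/(0.392×0.593) = 435.7 t/h.
Recycle R = 0.407×435.7 = 177.33 t/h.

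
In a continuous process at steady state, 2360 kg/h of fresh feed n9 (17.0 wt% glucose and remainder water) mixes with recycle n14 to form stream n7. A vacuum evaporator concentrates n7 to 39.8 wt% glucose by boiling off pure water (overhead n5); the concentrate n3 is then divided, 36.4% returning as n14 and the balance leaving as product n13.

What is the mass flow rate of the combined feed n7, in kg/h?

2937 kg/h

Overall glucose balance (none leaves overhead): glucose in fresh feed = glucose in product, i.e. 2360×0.170 = (1−0.364)·n3·0.398.
n3 = 401.2/(0.398×0.636) = 1585 kg/h.
Recycle n14 = 0.364×1585 = 576.93 kg/h.
Combined feed n7 = 2360 + 576.93 = 2936.9 kg/h.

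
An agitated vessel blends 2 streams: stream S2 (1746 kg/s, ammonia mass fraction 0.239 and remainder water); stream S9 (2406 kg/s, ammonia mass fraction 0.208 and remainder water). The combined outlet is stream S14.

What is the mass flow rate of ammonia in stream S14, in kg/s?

917.7 kg/s

ammonia out = ammonia in = 1746×0.239 + 2406×0.208 = 917.74 kg/s.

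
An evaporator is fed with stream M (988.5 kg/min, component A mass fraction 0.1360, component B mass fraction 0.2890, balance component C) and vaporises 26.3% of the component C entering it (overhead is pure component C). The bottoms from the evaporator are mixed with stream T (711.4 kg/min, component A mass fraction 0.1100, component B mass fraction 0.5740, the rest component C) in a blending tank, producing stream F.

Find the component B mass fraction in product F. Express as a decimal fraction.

0.4476

Vapour removed = 0.263×0.575×988.5 = 149.49 kg/min; concentrate = 839.01 kg/min.
component B reaching the mixer = 285.68 (from concentrate) + 711.4×0.574 = 694.02 kg/min.
Product flow = 839.01 + 711.4 = 1550.4 kg/min; component B fraction = 0.4476.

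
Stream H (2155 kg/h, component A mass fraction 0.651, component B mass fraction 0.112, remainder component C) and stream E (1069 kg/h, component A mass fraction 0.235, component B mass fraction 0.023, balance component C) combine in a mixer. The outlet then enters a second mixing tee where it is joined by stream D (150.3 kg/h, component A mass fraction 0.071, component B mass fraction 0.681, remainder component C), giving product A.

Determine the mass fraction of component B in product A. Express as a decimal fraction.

0.109

Overall, product flow = 3374.3 kg/h.
component B in = 2155×0.112 + 1069×0.023 + 150.3×0.681 = 368.3 kg/h.
component B fraction in A = 0.109.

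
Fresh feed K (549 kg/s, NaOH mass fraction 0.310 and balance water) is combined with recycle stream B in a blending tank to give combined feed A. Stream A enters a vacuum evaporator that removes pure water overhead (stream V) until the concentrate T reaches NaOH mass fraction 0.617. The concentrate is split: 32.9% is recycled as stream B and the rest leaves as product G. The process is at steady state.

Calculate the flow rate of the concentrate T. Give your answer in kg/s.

411.1 kg/s

Overall NaOH balance (none leaves overhead): NaOH in fresh feed = NaOH in product, i.e. 549×0.310 = (1−0.329)·T·0.617.
T = 170.19/(0.617×0.671) = 411.08 kg/s.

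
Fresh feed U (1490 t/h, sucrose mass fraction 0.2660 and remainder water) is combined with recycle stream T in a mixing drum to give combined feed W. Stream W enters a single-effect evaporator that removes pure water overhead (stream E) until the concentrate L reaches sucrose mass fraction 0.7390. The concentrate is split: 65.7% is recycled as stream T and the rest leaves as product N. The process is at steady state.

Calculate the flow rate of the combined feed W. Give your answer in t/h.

2517 t/h

Overall sucrose balance (none leaves overhead): sucrose in fresh feed = sucrose in product, i.e. 1490×0.266 = (1−0.657)·L·0.739.
L = 396.34/(0.739×0.343) = 1563.6 t/h.
Recycle T = 0.657×1563.6 = 1027.3 t/h.
Combined feed W = 1490 + 1027.3 = 2517.3 t/h.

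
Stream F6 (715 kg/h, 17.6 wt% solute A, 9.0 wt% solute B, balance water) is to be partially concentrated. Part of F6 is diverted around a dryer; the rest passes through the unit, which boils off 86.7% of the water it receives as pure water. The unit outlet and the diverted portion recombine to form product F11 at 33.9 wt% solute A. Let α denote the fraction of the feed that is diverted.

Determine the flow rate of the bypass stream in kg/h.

All 715×0.176 = 125.84 kg/h of solute A reaches F11, so F11 = 125.84/0.339 = 371.21 kg/h and vapour = 343.79 kg/h.
The evaporator receives (1−α)·715 of feed at 0.734 water and removes 0.867 of that water:
0.867×0.734×(1−α)×715 = 343.79
(1−α) = 343.79/455.01 = 0.7556;  α = 0.2444.
Bypass flow = 0.2444×715 = 174.77 kg/h.

174.8 kg/h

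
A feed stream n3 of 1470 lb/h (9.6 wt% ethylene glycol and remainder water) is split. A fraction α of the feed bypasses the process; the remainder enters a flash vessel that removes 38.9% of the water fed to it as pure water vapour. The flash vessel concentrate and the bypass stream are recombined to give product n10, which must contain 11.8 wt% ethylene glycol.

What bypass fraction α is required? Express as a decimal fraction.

0.470

All 1470×0.096 = 141.12 lb/h of ethylene glycol reaches n10, so n10 = 141.12/0.118 = 1195.9 lb/h and vapour = 274.07 lb/h.
The evaporator receives (1−α)·1470 of feed at 0.904 water and removes 0.389 of that water:
0.389×0.904×(1−α)×1470 = 274.07
(1−α) = 274.07/516.93 = 0.5302;  α = 0.4698.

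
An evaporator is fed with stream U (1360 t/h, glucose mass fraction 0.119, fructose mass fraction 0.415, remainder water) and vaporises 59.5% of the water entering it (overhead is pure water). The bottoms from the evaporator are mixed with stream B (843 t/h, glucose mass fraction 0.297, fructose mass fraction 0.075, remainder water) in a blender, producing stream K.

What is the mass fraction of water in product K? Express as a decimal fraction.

0.431

Vapour removed = 0.595×0.466×1360 = 377.09 t/h; concentrate = 982.91 t/h.
water reaching the mixer = 256.67 (from concentrate) + 843×0.628 = 786.08 t/h.
Product flow = 982.91 + 843 = 1825.9 t/h; water fraction = 0.431.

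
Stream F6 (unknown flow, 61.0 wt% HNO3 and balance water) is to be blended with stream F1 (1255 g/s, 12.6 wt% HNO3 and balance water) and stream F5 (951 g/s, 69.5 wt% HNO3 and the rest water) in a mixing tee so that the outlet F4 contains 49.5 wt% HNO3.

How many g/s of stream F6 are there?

Let F6 be the unknown flow. Total out = 2206 + F6.
HNO3 balance: 819.07 + 0.610·F6 = 0.495·(2206 + F6)
(0.610 − 0.495)·F6 = 0.495×2206 − 819.07 = 272.9
F6 = 272.9 / 0.115 = 2373 g/s

2373 g/s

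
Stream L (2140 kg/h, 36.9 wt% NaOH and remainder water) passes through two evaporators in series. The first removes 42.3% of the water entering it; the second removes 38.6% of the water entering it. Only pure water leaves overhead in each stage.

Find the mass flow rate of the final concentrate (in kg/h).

1268 kg/h

water in feed = 2140×0.631 = 1350.3 kg/h.
After stage 1: water left = (1−0.423)×1350.3 = 779.15; stream total = 1568.8 kg/h.
After stage 2: water left = (1−0.386)×779.15 = 478.4; final concentrate = 1268.1 kg/h.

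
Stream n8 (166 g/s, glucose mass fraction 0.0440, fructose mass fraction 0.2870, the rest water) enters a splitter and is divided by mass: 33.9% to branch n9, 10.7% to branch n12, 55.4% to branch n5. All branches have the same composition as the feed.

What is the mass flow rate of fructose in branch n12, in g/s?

5.098 g/s

Branch n12 total = 0.107×166 = 17.762 g/s.
fructose in n12 = 0.287×17.762 = 5.0977 g/s.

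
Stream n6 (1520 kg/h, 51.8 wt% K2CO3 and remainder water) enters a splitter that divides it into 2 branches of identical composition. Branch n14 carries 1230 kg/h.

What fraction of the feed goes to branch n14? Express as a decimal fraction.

Fraction to n14 = 1230/1520 = 0.8092.

0.809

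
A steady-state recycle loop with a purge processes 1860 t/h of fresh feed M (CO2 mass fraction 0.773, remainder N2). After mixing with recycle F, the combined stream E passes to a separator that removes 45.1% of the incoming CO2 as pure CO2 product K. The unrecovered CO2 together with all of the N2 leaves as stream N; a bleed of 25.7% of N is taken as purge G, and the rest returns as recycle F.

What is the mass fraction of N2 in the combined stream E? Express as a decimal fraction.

0.404

N2 enters only via M and leaves only via the purge: 1860×0.227 = 0.257×(N2 in N), and the separator passes all N2, so N2 in E = N2 in N = 1642.9 t/h.
CO2 in E: m_A = 1860×0.773 + (1−0.257)·(1−0.451)·m_A, so m_A = 1437.8/0.5921 = 2428.3 t/h.
E = 2428.3 + 1642.9 = 4071.2 t/h.
N2 fraction in E = 1642.9/4071.2 = 0.404.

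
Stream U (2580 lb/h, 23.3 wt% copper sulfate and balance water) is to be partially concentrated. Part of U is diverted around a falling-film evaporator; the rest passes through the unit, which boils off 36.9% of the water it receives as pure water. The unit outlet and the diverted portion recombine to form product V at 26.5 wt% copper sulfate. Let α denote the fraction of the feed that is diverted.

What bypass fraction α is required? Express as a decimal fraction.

0.573

All 2580×0.233 = 601.14 lb/h of copper sulfate reaches V, so V = 601.14/0.265 = 2268.5 lb/h and vapour = 311.55 lb/h.
The evaporator receives (1−α)·2580 of feed at 0.767 water and removes 0.369 of that water:
0.369×0.767×(1−α)×2580 = 311.55
(1−α) = 311.55/730.2 = 0.4267;  α = 0.5733.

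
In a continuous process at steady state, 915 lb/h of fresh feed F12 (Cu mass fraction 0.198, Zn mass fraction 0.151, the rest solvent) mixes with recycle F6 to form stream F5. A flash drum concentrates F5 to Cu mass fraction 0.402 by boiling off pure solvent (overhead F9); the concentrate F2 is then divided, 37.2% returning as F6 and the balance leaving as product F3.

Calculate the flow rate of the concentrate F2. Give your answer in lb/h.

717.6 lb/h

Overall Cu balance (none leaves overhead): Cu in fresh feed = Cu in product, i.e. 915×0.198 = (1−0.372)·F2·0.402.
F2 = 181.17/(0.402×0.628) = 717.63 lb/h.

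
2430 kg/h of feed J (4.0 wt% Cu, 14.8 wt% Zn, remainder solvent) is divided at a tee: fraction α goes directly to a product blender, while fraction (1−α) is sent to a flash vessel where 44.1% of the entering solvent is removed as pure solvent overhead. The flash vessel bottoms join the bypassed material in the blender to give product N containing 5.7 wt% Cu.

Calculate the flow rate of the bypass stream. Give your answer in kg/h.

406.1 kg/h

All 2430×0.040 = 97.2 kg/h of Cu reaches N, so N = 97.2/0.057 = 1705.3 kg/h and vapour = 724.74 kg/h.
The evaporator receives (1−α)·2430 of feed at 0.812 solvent and removes 0.441 of that solvent:
0.441×0.812×(1−α)×2430 = 724.74
(1−α) = 724.74/870.16 = 0.8329;  α = 0.1671.
Bypass flow = 0.1671×2430 = 406.12 kg/h.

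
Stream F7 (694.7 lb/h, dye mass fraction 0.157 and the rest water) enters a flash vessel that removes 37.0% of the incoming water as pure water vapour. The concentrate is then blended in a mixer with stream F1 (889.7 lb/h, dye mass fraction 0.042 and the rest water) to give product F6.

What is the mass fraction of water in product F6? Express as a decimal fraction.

0.893

Vapour removed = 0.370×0.843×694.7 = 216.68 lb/h; concentrate = 478.02 lb/h.
water reaching the mixer = 368.95 (from concentrate) + 889.7×0.958 = 1221.3 lb/h.
Product flow = 478.02 + 889.7 = 1367.7 lb/h; water fraction = 0.893.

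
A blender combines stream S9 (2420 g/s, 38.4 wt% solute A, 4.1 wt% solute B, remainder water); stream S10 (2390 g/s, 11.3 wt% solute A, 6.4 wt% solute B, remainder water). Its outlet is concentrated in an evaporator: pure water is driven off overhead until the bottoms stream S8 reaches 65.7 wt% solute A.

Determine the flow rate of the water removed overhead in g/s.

solute A entering = 2420×0.384 + 2390×0.113 = 1199.3 g/s.
All solute A reports to S8, so S8 = 1199.3/0.657 = 1825.5 g/s.
Total feed = 4810 g/s; overhead = 4810 − 1825.5 = 2984.5 g/s.

2985 g/s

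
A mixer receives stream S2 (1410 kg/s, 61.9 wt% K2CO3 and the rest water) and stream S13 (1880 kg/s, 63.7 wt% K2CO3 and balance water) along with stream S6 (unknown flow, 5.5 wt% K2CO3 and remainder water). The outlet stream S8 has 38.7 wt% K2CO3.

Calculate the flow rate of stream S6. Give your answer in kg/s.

Let S6 be the unknown flow. Total out = 3290 + S6.
K2CO3 balance: 2070.3 + 0.055·S6 = 0.387·(3290 + S6)
(0.055 − 0.387)·S6 = 0.387×3290 − 2070.3 = -797.12
S6 = -797.12 / -0.332 = 2401 kg/s

2401 kg/s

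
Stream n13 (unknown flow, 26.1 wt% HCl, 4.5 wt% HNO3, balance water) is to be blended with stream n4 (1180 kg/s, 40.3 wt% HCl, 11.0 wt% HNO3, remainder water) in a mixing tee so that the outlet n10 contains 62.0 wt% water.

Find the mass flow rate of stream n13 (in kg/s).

2121 kg/s

Let n13 be the unknown flow. Total out = 1180 + n13.
water balance: 574.66 + 0.694·n13 = 0.620·(1180 + n13)
(0.694 − 0.620)·n13 = 0.620×1180 − 574.66 = 156.94
n13 = 156.94 / 0.074 = 2120.8 kg/s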